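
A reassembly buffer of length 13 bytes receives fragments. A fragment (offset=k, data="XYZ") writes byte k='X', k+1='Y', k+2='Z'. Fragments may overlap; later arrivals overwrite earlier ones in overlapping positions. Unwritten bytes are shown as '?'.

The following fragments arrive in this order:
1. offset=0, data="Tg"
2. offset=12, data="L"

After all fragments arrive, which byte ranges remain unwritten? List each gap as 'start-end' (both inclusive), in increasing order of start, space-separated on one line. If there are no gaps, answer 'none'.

Answer: 2-11

Derivation:
Fragment 1: offset=0 len=2
Fragment 2: offset=12 len=1
Gaps: 2-11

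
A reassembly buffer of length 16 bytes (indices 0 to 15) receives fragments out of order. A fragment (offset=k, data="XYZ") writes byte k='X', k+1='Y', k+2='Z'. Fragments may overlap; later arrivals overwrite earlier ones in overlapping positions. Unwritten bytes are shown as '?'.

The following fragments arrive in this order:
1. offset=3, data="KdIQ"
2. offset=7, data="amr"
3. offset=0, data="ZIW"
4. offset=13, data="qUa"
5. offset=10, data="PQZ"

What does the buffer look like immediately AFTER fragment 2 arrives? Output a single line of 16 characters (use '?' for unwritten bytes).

Fragment 1: offset=3 data="KdIQ" -> buffer=???KdIQ?????????
Fragment 2: offset=7 data="amr" -> buffer=???KdIQamr??????

Answer: ???KdIQamr??????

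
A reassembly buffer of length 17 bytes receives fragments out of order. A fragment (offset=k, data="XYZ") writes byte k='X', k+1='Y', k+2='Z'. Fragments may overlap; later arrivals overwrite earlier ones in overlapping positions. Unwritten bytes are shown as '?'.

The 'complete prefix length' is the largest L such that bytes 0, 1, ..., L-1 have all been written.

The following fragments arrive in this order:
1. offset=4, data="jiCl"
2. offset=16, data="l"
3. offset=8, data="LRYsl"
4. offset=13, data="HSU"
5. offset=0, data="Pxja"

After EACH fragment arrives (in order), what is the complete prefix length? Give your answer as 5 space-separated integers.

Answer: 0 0 0 0 17

Derivation:
Fragment 1: offset=4 data="jiCl" -> buffer=????jiCl????????? -> prefix_len=0
Fragment 2: offset=16 data="l" -> buffer=????jiCl????????l -> prefix_len=0
Fragment 3: offset=8 data="LRYsl" -> buffer=????jiClLRYsl???l -> prefix_len=0
Fragment 4: offset=13 data="HSU" -> buffer=????jiClLRYslHSUl -> prefix_len=0
Fragment 5: offset=0 data="Pxja" -> buffer=PxjajiClLRYslHSUl -> prefix_len=17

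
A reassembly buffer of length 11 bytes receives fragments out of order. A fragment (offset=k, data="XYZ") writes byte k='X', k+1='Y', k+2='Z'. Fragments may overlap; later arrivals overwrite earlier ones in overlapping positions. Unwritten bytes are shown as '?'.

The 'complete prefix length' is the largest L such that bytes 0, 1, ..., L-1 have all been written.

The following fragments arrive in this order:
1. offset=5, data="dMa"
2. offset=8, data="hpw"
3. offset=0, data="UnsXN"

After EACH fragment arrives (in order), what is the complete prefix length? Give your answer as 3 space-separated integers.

Fragment 1: offset=5 data="dMa" -> buffer=?????dMa??? -> prefix_len=0
Fragment 2: offset=8 data="hpw" -> buffer=?????dMahpw -> prefix_len=0
Fragment 3: offset=0 data="UnsXN" -> buffer=UnsXNdMahpw -> prefix_len=11

Answer: 0 0 11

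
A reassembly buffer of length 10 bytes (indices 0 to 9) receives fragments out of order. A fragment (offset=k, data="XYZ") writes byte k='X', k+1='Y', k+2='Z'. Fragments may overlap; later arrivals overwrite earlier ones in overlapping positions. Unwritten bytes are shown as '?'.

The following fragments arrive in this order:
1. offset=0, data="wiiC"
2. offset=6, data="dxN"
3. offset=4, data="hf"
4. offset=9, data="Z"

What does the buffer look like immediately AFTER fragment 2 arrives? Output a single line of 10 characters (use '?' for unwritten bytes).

Fragment 1: offset=0 data="wiiC" -> buffer=wiiC??????
Fragment 2: offset=6 data="dxN" -> buffer=wiiC??dxN?

Answer: wiiC??dxN?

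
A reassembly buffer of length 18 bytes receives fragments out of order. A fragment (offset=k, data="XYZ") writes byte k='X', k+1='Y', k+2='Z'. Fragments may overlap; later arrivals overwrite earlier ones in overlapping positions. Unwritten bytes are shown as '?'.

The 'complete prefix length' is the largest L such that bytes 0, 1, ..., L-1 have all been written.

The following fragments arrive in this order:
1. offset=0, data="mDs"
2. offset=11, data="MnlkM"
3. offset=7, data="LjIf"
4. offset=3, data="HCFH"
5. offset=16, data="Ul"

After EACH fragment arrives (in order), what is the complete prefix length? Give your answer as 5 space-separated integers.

Fragment 1: offset=0 data="mDs" -> buffer=mDs??????????????? -> prefix_len=3
Fragment 2: offset=11 data="MnlkM" -> buffer=mDs????????MnlkM?? -> prefix_len=3
Fragment 3: offset=7 data="LjIf" -> buffer=mDs????LjIfMnlkM?? -> prefix_len=3
Fragment 4: offset=3 data="HCFH" -> buffer=mDsHCFHLjIfMnlkM?? -> prefix_len=16
Fragment 5: offset=16 data="Ul" -> buffer=mDsHCFHLjIfMnlkMUl -> prefix_len=18

Answer: 3 3 3 16 18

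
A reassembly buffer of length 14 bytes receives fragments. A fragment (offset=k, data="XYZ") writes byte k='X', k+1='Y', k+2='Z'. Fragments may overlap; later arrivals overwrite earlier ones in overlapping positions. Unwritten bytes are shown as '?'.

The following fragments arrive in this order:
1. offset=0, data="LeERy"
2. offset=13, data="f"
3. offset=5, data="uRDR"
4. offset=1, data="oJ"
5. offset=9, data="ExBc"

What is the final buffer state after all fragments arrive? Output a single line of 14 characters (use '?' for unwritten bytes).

Fragment 1: offset=0 data="LeERy" -> buffer=LeERy?????????
Fragment 2: offset=13 data="f" -> buffer=LeERy????????f
Fragment 3: offset=5 data="uRDR" -> buffer=LeERyuRDR????f
Fragment 4: offset=1 data="oJ" -> buffer=LoJRyuRDR????f
Fragment 5: offset=9 data="ExBc" -> buffer=LoJRyuRDRExBcf

Answer: LoJRyuRDRExBcf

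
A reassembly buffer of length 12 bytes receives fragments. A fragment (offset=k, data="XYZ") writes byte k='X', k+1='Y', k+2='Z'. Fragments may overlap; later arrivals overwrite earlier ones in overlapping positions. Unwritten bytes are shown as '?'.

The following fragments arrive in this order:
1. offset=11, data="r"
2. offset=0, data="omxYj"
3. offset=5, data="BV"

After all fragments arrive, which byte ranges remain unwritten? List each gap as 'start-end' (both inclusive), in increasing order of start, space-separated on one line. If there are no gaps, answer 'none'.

Answer: 7-10

Derivation:
Fragment 1: offset=11 len=1
Fragment 2: offset=0 len=5
Fragment 3: offset=5 len=2
Gaps: 7-10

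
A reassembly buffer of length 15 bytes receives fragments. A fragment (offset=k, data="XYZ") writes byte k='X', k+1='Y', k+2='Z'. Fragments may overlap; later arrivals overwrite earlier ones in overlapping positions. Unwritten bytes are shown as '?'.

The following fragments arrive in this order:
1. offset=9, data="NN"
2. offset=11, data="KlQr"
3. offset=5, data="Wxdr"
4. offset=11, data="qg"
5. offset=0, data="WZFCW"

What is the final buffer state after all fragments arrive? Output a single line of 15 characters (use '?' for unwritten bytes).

Fragment 1: offset=9 data="NN" -> buffer=?????????NN????
Fragment 2: offset=11 data="KlQr" -> buffer=?????????NNKlQr
Fragment 3: offset=5 data="Wxdr" -> buffer=?????WxdrNNKlQr
Fragment 4: offset=11 data="qg" -> buffer=?????WxdrNNqgQr
Fragment 5: offset=0 data="WZFCW" -> buffer=WZFCWWxdrNNqgQr

Answer: WZFCWWxdrNNqgQr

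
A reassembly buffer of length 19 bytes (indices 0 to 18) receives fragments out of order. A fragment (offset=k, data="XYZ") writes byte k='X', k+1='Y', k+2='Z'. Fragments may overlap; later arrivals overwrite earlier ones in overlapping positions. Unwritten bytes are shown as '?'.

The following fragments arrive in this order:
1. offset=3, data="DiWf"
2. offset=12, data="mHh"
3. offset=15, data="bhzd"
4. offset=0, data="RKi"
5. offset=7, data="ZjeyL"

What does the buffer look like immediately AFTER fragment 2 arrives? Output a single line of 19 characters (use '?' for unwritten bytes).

Answer: ???DiWf?????mHh????

Derivation:
Fragment 1: offset=3 data="DiWf" -> buffer=???DiWf????????????
Fragment 2: offset=12 data="mHh" -> buffer=???DiWf?????mHh????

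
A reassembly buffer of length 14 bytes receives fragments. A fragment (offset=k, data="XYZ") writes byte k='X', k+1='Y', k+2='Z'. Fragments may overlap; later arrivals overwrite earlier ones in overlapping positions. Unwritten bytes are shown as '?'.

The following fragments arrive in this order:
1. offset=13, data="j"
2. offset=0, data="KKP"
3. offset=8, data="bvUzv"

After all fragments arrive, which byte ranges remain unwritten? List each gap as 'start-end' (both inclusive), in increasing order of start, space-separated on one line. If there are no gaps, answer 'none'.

Answer: 3-7

Derivation:
Fragment 1: offset=13 len=1
Fragment 2: offset=0 len=3
Fragment 3: offset=8 len=5
Gaps: 3-7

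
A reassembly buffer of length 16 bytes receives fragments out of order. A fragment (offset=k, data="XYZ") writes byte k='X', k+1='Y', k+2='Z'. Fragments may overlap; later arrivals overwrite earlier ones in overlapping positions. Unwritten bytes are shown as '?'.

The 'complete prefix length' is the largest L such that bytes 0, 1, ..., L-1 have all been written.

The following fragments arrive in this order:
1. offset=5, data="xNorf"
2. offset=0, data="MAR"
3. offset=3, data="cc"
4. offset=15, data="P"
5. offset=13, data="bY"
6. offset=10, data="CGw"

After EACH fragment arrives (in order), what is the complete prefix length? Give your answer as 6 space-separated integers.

Fragment 1: offset=5 data="xNorf" -> buffer=?????xNorf?????? -> prefix_len=0
Fragment 2: offset=0 data="MAR" -> buffer=MAR??xNorf?????? -> prefix_len=3
Fragment 3: offset=3 data="cc" -> buffer=MARccxNorf?????? -> prefix_len=10
Fragment 4: offset=15 data="P" -> buffer=MARccxNorf?????P -> prefix_len=10
Fragment 5: offset=13 data="bY" -> buffer=MARccxNorf???bYP -> prefix_len=10
Fragment 6: offset=10 data="CGw" -> buffer=MARccxNorfCGwbYP -> prefix_len=16

Answer: 0 3 10 10 10 16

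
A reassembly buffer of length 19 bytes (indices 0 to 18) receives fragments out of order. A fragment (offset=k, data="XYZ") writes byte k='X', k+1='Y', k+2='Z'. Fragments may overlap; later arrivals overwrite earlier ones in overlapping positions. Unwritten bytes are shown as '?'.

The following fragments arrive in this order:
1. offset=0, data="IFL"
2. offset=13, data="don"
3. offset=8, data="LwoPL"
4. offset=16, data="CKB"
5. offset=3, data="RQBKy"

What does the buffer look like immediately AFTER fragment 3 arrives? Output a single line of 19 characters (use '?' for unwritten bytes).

Answer: IFL?????LwoPLdon???

Derivation:
Fragment 1: offset=0 data="IFL" -> buffer=IFL????????????????
Fragment 2: offset=13 data="don" -> buffer=IFL??????????don???
Fragment 3: offset=8 data="LwoPL" -> buffer=IFL?????LwoPLdon???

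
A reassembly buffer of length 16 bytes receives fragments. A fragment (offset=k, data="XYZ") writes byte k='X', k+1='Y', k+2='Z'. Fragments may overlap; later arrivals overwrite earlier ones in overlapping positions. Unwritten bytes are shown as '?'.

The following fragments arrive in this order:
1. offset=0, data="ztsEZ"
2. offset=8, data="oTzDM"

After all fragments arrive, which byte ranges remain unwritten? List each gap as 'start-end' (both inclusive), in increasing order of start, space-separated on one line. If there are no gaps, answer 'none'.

Answer: 5-7 13-15

Derivation:
Fragment 1: offset=0 len=5
Fragment 2: offset=8 len=5
Gaps: 5-7 13-15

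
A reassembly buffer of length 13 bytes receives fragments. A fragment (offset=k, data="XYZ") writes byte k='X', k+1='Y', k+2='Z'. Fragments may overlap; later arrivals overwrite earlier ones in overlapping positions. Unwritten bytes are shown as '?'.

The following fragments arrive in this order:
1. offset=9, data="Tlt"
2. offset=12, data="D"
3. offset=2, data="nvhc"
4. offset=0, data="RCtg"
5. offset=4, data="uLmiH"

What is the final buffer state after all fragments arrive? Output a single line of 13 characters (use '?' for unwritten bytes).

Answer: RCtguLmiHTltD

Derivation:
Fragment 1: offset=9 data="Tlt" -> buffer=?????????Tlt?
Fragment 2: offset=12 data="D" -> buffer=?????????TltD
Fragment 3: offset=2 data="nvhc" -> buffer=??nvhc???TltD
Fragment 4: offset=0 data="RCtg" -> buffer=RCtghc???TltD
Fragment 5: offset=4 data="uLmiH" -> buffer=RCtguLmiHTltD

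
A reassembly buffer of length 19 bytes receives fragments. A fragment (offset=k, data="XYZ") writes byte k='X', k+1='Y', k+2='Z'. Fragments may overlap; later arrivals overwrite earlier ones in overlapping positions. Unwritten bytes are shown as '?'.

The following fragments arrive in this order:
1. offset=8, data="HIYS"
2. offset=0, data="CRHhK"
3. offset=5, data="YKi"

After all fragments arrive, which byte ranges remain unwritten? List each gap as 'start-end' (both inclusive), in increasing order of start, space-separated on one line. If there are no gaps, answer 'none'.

Fragment 1: offset=8 len=4
Fragment 2: offset=0 len=5
Fragment 3: offset=5 len=3
Gaps: 12-18

Answer: 12-18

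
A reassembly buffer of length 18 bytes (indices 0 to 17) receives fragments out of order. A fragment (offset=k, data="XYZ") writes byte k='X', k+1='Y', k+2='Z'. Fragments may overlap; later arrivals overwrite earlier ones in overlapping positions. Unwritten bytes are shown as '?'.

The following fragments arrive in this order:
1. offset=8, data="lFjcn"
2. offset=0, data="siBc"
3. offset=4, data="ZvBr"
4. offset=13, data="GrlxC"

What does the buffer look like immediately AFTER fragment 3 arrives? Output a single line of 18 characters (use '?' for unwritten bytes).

Fragment 1: offset=8 data="lFjcn" -> buffer=????????lFjcn?????
Fragment 2: offset=0 data="siBc" -> buffer=siBc????lFjcn?????
Fragment 3: offset=4 data="ZvBr" -> buffer=siBcZvBrlFjcn?????

Answer: siBcZvBrlFjcn?????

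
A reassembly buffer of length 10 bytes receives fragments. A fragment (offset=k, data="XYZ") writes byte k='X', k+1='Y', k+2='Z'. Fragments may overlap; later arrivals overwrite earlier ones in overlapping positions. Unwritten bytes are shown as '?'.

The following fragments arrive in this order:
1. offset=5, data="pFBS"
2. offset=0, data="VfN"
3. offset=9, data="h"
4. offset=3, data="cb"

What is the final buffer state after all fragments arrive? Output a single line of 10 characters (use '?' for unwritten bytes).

Fragment 1: offset=5 data="pFBS" -> buffer=?????pFBS?
Fragment 2: offset=0 data="VfN" -> buffer=VfN??pFBS?
Fragment 3: offset=9 data="h" -> buffer=VfN??pFBSh
Fragment 4: offset=3 data="cb" -> buffer=VfNcbpFBSh

Answer: VfNcbpFBSh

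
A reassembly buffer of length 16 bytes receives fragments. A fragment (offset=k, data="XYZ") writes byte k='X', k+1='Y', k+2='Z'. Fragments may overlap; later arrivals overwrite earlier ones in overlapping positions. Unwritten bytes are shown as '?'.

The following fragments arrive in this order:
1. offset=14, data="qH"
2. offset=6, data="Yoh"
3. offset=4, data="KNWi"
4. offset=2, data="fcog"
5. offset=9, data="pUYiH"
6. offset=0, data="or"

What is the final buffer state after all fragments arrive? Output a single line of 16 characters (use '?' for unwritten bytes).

Answer: orfcogWihpUYiHqH

Derivation:
Fragment 1: offset=14 data="qH" -> buffer=??????????????qH
Fragment 2: offset=6 data="Yoh" -> buffer=??????Yoh?????qH
Fragment 3: offset=4 data="KNWi" -> buffer=????KNWih?????qH
Fragment 4: offset=2 data="fcog" -> buffer=??fcogWih?????qH
Fragment 5: offset=9 data="pUYiH" -> buffer=??fcogWihpUYiHqH
Fragment 6: offset=0 data="or" -> buffer=orfcogWihpUYiHqH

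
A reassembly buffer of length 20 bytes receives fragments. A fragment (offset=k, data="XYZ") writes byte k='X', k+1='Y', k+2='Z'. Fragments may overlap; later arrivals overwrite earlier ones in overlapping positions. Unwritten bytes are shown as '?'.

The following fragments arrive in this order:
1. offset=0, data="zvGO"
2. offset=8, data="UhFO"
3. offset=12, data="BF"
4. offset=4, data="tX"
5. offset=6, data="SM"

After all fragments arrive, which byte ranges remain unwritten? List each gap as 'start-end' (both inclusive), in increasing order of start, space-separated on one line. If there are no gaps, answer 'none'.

Answer: 14-19

Derivation:
Fragment 1: offset=0 len=4
Fragment 2: offset=8 len=4
Fragment 3: offset=12 len=2
Fragment 4: offset=4 len=2
Fragment 5: offset=6 len=2
Gaps: 14-19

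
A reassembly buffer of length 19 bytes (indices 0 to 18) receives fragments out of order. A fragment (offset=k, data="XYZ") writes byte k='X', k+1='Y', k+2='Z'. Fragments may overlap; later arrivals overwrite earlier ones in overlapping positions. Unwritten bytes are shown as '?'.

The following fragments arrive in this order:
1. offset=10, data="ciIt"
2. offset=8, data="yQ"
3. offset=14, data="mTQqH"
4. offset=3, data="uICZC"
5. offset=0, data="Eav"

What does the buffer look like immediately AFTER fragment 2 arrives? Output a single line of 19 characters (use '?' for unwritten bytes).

Answer: ????????yQciIt?????

Derivation:
Fragment 1: offset=10 data="ciIt" -> buffer=??????????ciIt?????
Fragment 2: offset=8 data="yQ" -> buffer=????????yQciIt?????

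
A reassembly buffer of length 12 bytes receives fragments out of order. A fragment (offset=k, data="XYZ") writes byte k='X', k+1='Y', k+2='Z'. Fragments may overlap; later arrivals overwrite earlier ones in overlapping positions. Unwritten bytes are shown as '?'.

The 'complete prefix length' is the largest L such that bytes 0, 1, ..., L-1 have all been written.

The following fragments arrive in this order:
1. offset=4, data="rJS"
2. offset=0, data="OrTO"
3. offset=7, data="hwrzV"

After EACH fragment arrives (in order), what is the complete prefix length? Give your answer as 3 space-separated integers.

Fragment 1: offset=4 data="rJS" -> buffer=????rJS????? -> prefix_len=0
Fragment 2: offset=0 data="OrTO" -> buffer=OrTOrJS????? -> prefix_len=7
Fragment 3: offset=7 data="hwrzV" -> buffer=OrTOrJShwrzV -> prefix_len=12

Answer: 0 7 12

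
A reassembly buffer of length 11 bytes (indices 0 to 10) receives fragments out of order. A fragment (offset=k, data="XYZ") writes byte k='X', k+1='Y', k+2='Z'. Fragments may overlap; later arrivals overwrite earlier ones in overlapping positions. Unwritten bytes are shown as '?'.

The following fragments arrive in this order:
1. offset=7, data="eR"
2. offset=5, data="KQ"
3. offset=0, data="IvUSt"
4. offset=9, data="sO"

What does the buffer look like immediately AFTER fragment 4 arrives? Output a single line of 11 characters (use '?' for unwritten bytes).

Fragment 1: offset=7 data="eR" -> buffer=???????eR??
Fragment 2: offset=5 data="KQ" -> buffer=?????KQeR??
Fragment 3: offset=0 data="IvUSt" -> buffer=IvUStKQeR??
Fragment 4: offset=9 data="sO" -> buffer=IvUStKQeRsO

Answer: IvUStKQeRsO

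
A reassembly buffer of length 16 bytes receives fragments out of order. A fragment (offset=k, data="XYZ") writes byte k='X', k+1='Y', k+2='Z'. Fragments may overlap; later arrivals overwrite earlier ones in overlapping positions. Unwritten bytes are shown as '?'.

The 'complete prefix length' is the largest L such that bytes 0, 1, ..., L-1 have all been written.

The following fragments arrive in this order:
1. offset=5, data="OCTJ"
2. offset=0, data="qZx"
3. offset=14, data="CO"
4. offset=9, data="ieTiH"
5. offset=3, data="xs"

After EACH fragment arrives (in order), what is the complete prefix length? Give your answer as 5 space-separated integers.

Fragment 1: offset=5 data="OCTJ" -> buffer=?????OCTJ??????? -> prefix_len=0
Fragment 2: offset=0 data="qZx" -> buffer=qZx??OCTJ??????? -> prefix_len=3
Fragment 3: offset=14 data="CO" -> buffer=qZx??OCTJ?????CO -> prefix_len=3
Fragment 4: offset=9 data="ieTiH" -> buffer=qZx??OCTJieTiHCO -> prefix_len=3
Fragment 5: offset=3 data="xs" -> buffer=qZxxsOCTJieTiHCO -> prefix_len=16

Answer: 0 3 3 3 16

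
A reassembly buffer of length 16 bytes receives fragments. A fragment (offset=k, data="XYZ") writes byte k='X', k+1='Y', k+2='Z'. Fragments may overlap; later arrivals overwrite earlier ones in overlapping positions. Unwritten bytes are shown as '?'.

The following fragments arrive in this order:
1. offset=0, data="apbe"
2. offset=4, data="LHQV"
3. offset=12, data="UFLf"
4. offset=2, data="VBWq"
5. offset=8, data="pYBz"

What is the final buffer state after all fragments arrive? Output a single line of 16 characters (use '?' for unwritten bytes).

Answer: apVBWqQVpYBzUFLf

Derivation:
Fragment 1: offset=0 data="apbe" -> buffer=apbe????????????
Fragment 2: offset=4 data="LHQV" -> buffer=apbeLHQV????????
Fragment 3: offset=12 data="UFLf" -> buffer=apbeLHQV????UFLf
Fragment 4: offset=2 data="VBWq" -> buffer=apVBWqQV????UFLf
Fragment 5: offset=8 data="pYBz" -> buffer=apVBWqQVpYBzUFLf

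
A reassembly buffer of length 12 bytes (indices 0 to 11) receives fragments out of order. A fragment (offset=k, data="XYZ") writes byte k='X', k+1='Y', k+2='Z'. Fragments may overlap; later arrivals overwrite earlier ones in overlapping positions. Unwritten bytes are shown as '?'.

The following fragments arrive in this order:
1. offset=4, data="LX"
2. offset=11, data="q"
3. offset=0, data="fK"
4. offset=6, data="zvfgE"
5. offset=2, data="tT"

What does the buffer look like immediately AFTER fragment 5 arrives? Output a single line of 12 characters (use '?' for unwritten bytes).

Answer: fKtTLXzvfgEq

Derivation:
Fragment 1: offset=4 data="LX" -> buffer=????LX??????
Fragment 2: offset=11 data="q" -> buffer=????LX?????q
Fragment 3: offset=0 data="fK" -> buffer=fK??LX?????q
Fragment 4: offset=6 data="zvfgE" -> buffer=fK??LXzvfgEq
Fragment 5: offset=2 data="tT" -> buffer=fKtTLXzvfgEq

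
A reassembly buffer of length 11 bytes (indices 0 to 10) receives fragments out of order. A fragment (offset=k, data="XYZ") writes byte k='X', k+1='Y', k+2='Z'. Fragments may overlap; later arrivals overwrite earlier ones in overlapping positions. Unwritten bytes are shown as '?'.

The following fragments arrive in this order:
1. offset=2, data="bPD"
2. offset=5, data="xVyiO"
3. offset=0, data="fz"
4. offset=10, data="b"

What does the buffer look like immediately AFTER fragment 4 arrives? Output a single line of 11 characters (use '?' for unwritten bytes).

Fragment 1: offset=2 data="bPD" -> buffer=??bPD??????
Fragment 2: offset=5 data="xVyiO" -> buffer=??bPDxVyiO?
Fragment 3: offset=0 data="fz" -> buffer=fzbPDxVyiO?
Fragment 4: offset=10 data="b" -> buffer=fzbPDxVyiOb

Answer: fzbPDxVyiOb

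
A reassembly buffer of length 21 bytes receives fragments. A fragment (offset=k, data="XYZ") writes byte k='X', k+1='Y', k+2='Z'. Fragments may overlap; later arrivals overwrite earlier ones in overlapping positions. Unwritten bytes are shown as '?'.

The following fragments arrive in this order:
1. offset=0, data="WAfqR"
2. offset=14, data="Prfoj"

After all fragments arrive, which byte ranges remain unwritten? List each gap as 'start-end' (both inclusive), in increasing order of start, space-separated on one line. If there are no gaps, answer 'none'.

Answer: 5-13 19-20

Derivation:
Fragment 1: offset=0 len=5
Fragment 2: offset=14 len=5
Gaps: 5-13 19-20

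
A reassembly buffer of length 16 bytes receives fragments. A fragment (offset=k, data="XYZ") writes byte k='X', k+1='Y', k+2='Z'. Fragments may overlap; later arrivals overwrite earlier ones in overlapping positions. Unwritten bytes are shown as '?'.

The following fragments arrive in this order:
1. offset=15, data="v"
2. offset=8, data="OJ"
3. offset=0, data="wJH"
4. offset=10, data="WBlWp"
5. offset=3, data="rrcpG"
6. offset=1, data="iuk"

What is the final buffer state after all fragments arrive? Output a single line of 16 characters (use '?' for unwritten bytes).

Answer: wiukrcpGOJWBlWpv

Derivation:
Fragment 1: offset=15 data="v" -> buffer=???????????????v
Fragment 2: offset=8 data="OJ" -> buffer=????????OJ?????v
Fragment 3: offset=0 data="wJH" -> buffer=wJH?????OJ?????v
Fragment 4: offset=10 data="WBlWp" -> buffer=wJH?????OJWBlWpv
Fragment 5: offset=3 data="rrcpG" -> buffer=wJHrrcpGOJWBlWpv
Fragment 6: offset=1 data="iuk" -> buffer=wiukrcpGOJWBlWpv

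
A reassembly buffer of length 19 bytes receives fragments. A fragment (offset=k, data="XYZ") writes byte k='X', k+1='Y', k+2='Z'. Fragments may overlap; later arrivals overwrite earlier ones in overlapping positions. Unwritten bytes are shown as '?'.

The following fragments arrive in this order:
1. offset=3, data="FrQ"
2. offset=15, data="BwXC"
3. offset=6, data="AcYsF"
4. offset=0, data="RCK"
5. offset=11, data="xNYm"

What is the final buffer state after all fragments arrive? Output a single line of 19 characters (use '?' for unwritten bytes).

Fragment 1: offset=3 data="FrQ" -> buffer=???FrQ?????????????
Fragment 2: offset=15 data="BwXC" -> buffer=???FrQ?????????BwXC
Fragment 3: offset=6 data="AcYsF" -> buffer=???FrQAcYsF????BwXC
Fragment 4: offset=0 data="RCK" -> buffer=RCKFrQAcYsF????BwXC
Fragment 5: offset=11 data="xNYm" -> buffer=RCKFrQAcYsFxNYmBwXC

Answer: RCKFrQAcYsFxNYmBwXC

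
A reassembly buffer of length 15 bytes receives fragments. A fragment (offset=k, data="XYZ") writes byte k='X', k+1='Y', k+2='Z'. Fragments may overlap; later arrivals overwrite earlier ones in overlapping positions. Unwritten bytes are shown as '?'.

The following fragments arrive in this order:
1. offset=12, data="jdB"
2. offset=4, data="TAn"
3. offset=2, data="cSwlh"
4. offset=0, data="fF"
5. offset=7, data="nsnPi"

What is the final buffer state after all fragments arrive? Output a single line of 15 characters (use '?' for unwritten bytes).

Answer: fFcSwlhnsnPijdB

Derivation:
Fragment 1: offset=12 data="jdB" -> buffer=????????????jdB
Fragment 2: offset=4 data="TAn" -> buffer=????TAn?????jdB
Fragment 3: offset=2 data="cSwlh" -> buffer=??cSwlh?????jdB
Fragment 4: offset=0 data="fF" -> buffer=fFcSwlh?????jdB
Fragment 5: offset=7 data="nsnPi" -> buffer=fFcSwlhnsnPijdB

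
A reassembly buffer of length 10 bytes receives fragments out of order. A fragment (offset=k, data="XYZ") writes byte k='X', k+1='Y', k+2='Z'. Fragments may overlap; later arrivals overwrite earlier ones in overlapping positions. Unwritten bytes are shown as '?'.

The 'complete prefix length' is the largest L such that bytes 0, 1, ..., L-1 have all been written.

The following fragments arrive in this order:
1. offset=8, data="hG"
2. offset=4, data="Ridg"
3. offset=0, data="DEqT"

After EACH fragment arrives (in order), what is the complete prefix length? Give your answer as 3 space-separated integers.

Fragment 1: offset=8 data="hG" -> buffer=????????hG -> prefix_len=0
Fragment 2: offset=4 data="Ridg" -> buffer=????RidghG -> prefix_len=0
Fragment 3: offset=0 data="DEqT" -> buffer=DEqTRidghG -> prefix_len=10

Answer: 0 0 10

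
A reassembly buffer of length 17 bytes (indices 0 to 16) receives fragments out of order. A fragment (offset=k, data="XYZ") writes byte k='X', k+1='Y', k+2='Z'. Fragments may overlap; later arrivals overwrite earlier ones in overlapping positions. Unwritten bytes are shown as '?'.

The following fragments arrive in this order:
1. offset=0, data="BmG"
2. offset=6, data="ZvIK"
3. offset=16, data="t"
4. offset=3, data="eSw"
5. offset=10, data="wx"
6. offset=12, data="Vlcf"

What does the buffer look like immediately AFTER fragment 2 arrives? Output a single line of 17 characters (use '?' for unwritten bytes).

Answer: BmG???ZvIK???????

Derivation:
Fragment 1: offset=0 data="BmG" -> buffer=BmG??????????????
Fragment 2: offset=6 data="ZvIK" -> buffer=BmG???ZvIK???????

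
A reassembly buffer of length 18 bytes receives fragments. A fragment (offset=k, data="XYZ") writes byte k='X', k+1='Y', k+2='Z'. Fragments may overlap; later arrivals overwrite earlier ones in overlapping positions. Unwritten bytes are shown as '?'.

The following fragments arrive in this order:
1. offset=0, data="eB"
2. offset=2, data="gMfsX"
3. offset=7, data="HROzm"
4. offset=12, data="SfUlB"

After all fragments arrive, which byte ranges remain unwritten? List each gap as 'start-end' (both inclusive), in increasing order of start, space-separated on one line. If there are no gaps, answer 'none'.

Answer: 17-17

Derivation:
Fragment 1: offset=0 len=2
Fragment 2: offset=2 len=5
Fragment 3: offset=7 len=5
Fragment 4: offset=12 len=5
Gaps: 17-17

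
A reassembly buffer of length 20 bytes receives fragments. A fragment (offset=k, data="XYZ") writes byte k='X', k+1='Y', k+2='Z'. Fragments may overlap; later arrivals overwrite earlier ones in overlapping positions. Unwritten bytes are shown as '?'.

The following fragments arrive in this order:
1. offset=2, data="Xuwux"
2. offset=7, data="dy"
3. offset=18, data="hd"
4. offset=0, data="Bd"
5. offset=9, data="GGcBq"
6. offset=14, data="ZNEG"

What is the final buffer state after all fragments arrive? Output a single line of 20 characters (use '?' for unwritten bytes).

Fragment 1: offset=2 data="Xuwux" -> buffer=??Xuwux?????????????
Fragment 2: offset=7 data="dy" -> buffer=??Xuwuxdy???????????
Fragment 3: offset=18 data="hd" -> buffer=??Xuwuxdy?????????hd
Fragment 4: offset=0 data="Bd" -> buffer=BdXuwuxdy?????????hd
Fragment 5: offset=9 data="GGcBq" -> buffer=BdXuwuxdyGGcBq????hd
Fragment 6: offset=14 data="ZNEG" -> buffer=BdXuwuxdyGGcBqZNEGhd

Answer: BdXuwuxdyGGcBqZNEGhd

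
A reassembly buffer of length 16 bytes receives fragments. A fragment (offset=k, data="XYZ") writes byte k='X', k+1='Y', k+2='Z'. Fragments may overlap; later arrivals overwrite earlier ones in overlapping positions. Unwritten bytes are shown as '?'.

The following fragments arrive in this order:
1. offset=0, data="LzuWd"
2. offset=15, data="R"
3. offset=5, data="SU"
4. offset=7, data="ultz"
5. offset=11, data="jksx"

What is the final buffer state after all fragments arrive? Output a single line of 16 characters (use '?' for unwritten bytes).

Fragment 1: offset=0 data="LzuWd" -> buffer=LzuWd???????????
Fragment 2: offset=15 data="R" -> buffer=LzuWd??????????R
Fragment 3: offset=5 data="SU" -> buffer=LzuWdSU????????R
Fragment 4: offset=7 data="ultz" -> buffer=LzuWdSUultz????R
Fragment 5: offset=11 data="jksx" -> buffer=LzuWdSUultzjksxR

Answer: LzuWdSUultzjksxR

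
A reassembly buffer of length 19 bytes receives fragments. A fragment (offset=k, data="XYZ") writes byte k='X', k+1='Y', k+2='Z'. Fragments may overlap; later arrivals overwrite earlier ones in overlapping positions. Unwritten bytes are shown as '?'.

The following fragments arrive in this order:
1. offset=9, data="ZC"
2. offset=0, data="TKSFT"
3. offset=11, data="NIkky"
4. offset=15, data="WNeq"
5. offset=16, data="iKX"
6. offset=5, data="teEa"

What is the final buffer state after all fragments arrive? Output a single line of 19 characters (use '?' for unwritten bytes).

Fragment 1: offset=9 data="ZC" -> buffer=?????????ZC????????
Fragment 2: offset=0 data="TKSFT" -> buffer=TKSFT????ZC????????
Fragment 3: offset=11 data="NIkky" -> buffer=TKSFT????ZCNIkky???
Fragment 4: offset=15 data="WNeq" -> buffer=TKSFT????ZCNIkkWNeq
Fragment 5: offset=16 data="iKX" -> buffer=TKSFT????ZCNIkkWiKX
Fragment 6: offset=5 data="teEa" -> buffer=TKSFTteEaZCNIkkWiKX

Answer: TKSFTteEaZCNIkkWiKX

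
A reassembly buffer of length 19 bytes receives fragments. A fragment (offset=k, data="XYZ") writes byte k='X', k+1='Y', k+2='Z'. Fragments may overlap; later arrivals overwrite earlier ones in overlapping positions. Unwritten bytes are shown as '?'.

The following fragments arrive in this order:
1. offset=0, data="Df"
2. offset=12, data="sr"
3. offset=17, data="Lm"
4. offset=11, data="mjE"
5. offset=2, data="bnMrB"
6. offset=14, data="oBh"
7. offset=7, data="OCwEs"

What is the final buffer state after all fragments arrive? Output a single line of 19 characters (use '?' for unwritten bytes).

Answer: DfbnMrBOCwEsjEoBhLm

Derivation:
Fragment 1: offset=0 data="Df" -> buffer=Df?????????????????
Fragment 2: offset=12 data="sr" -> buffer=Df??????????sr?????
Fragment 3: offset=17 data="Lm" -> buffer=Df??????????sr???Lm
Fragment 4: offset=11 data="mjE" -> buffer=Df?????????mjE???Lm
Fragment 5: offset=2 data="bnMrB" -> buffer=DfbnMrB????mjE???Lm
Fragment 6: offset=14 data="oBh" -> buffer=DfbnMrB????mjEoBhLm
Fragment 7: offset=7 data="OCwEs" -> buffer=DfbnMrBOCwEsjEoBhLm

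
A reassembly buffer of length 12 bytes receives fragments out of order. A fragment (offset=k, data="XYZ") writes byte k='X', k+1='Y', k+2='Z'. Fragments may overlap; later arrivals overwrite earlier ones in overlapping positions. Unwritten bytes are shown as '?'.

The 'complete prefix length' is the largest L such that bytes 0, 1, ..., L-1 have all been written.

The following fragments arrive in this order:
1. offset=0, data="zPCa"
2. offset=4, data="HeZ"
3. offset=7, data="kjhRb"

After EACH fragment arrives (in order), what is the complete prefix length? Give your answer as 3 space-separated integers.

Fragment 1: offset=0 data="zPCa" -> buffer=zPCa???????? -> prefix_len=4
Fragment 2: offset=4 data="HeZ" -> buffer=zPCaHeZ????? -> prefix_len=7
Fragment 3: offset=7 data="kjhRb" -> buffer=zPCaHeZkjhRb -> prefix_len=12

Answer: 4 7 12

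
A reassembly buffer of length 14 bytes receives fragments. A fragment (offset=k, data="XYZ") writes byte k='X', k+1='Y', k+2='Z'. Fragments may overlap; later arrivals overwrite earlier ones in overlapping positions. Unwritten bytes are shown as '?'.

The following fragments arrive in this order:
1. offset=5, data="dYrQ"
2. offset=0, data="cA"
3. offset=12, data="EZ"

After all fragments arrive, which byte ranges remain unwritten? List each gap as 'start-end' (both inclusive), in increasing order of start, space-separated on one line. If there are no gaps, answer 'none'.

Answer: 2-4 9-11

Derivation:
Fragment 1: offset=5 len=4
Fragment 2: offset=0 len=2
Fragment 3: offset=12 len=2
Gaps: 2-4 9-11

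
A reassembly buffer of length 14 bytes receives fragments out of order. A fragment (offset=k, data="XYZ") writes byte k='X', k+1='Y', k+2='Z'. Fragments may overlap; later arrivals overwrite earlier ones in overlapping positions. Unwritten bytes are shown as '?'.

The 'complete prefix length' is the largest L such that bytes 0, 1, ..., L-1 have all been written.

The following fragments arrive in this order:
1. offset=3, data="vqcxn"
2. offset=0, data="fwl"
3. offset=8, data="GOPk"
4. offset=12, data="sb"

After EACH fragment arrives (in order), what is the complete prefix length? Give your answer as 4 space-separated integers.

Fragment 1: offset=3 data="vqcxn" -> buffer=???vqcxn?????? -> prefix_len=0
Fragment 2: offset=0 data="fwl" -> buffer=fwlvqcxn?????? -> prefix_len=8
Fragment 3: offset=8 data="GOPk" -> buffer=fwlvqcxnGOPk?? -> prefix_len=12
Fragment 4: offset=12 data="sb" -> buffer=fwlvqcxnGOPksb -> prefix_len=14

Answer: 0 8 12 14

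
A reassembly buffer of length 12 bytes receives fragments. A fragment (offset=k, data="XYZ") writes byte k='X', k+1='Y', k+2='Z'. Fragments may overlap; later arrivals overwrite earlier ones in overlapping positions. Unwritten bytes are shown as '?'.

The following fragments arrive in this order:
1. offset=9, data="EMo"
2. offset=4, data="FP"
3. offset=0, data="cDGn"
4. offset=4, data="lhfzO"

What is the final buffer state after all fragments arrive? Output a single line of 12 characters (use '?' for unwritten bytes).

Answer: cDGnlhfzOEMo

Derivation:
Fragment 1: offset=9 data="EMo" -> buffer=?????????EMo
Fragment 2: offset=4 data="FP" -> buffer=????FP???EMo
Fragment 3: offset=0 data="cDGn" -> buffer=cDGnFP???EMo
Fragment 4: offset=4 data="lhfzO" -> buffer=cDGnlhfzOEMo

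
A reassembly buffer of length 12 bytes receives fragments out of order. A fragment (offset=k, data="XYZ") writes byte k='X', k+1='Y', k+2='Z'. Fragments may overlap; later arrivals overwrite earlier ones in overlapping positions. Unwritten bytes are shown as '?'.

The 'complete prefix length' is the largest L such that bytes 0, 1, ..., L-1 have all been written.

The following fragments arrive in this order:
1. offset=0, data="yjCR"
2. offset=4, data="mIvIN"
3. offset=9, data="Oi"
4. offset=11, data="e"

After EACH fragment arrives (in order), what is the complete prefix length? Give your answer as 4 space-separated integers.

Answer: 4 9 11 12

Derivation:
Fragment 1: offset=0 data="yjCR" -> buffer=yjCR???????? -> prefix_len=4
Fragment 2: offset=4 data="mIvIN" -> buffer=yjCRmIvIN??? -> prefix_len=9
Fragment 3: offset=9 data="Oi" -> buffer=yjCRmIvINOi? -> prefix_len=11
Fragment 4: offset=11 data="e" -> buffer=yjCRmIvINOie -> prefix_len=12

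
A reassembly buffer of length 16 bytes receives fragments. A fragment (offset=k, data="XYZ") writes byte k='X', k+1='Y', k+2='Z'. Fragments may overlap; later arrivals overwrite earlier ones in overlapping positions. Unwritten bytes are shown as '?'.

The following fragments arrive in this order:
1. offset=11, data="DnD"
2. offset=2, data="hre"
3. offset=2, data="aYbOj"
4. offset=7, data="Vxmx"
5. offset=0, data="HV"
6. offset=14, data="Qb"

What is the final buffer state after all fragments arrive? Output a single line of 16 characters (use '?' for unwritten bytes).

Answer: HVaYbOjVxmxDnDQb

Derivation:
Fragment 1: offset=11 data="DnD" -> buffer=???????????DnD??
Fragment 2: offset=2 data="hre" -> buffer=??hre??????DnD??
Fragment 3: offset=2 data="aYbOj" -> buffer=??aYbOj????DnD??
Fragment 4: offset=7 data="Vxmx" -> buffer=??aYbOjVxmxDnD??
Fragment 5: offset=0 data="HV" -> buffer=HVaYbOjVxmxDnD??
Fragment 6: offset=14 data="Qb" -> buffer=HVaYbOjVxmxDnDQb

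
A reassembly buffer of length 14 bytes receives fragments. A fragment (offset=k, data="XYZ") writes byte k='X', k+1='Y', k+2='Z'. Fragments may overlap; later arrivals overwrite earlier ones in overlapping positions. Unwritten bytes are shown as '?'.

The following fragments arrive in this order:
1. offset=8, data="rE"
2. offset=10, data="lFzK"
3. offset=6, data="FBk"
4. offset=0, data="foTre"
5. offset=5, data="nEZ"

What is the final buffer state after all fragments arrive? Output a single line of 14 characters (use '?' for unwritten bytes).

Fragment 1: offset=8 data="rE" -> buffer=????????rE????
Fragment 2: offset=10 data="lFzK" -> buffer=????????rElFzK
Fragment 3: offset=6 data="FBk" -> buffer=??????FBkElFzK
Fragment 4: offset=0 data="foTre" -> buffer=foTre?FBkElFzK
Fragment 5: offset=5 data="nEZ" -> buffer=foTrenEZkElFzK

Answer: foTrenEZkElFzK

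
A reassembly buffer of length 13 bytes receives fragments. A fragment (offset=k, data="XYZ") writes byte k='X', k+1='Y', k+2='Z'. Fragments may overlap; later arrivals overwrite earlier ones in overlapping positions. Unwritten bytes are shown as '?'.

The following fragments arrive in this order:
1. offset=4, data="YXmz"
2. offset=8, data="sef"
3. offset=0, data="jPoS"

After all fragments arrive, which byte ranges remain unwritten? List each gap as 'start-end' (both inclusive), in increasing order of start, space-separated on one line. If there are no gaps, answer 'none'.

Fragment 1: offset=4 len=4
Fragment 2: offset=8 len=3
Fragment 3: offset=0 len=4
Gaps: 11-12

Answer: 11-12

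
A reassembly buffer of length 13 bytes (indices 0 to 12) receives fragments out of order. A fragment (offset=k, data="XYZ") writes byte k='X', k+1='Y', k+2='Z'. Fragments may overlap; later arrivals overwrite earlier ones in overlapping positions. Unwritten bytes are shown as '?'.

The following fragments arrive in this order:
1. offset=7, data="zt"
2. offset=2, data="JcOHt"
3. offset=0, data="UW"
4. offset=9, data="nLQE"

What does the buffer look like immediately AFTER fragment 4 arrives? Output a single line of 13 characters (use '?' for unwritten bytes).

Fragment 1: offset=7 data="zt" -> buffer=???????zt????
Fragment 2: offset=2 data="JcOHt" -> buffer=??JcOHtzt????
Fragment 3: offset=0 data="UW" -> buffer=UWJcOHtzt????
Fragment 4: offset=9 data="nLQE" -> buffer=UWJcOHtztnLQE

Answer: UWJcOHtztnLQE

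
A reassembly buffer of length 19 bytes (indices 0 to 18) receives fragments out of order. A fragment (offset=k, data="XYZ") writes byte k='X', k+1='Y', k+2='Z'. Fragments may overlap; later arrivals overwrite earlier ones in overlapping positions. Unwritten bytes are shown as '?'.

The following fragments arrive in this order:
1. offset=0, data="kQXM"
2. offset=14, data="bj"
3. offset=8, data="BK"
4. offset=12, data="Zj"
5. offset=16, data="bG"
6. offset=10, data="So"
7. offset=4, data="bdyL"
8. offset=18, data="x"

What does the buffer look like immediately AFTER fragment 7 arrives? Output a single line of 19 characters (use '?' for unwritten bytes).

Answer: kQXMbdyLBKSoZjbjbG?

Derivation:
Fragment 1: offset=0 data="kQXM" -> buffer=kQXM???????????????
Fragment 2: offset=14 data="bj" -> buffer=kQXM??????????bj???
Fragment 3: offset=8 data="BK" -> buffer=kQXM????BK????bj???
Fragment 4: offset=12 data="Zj" -> buffer=kQXM????BK??Zjbj???
Fragment 5: offset=16 data="bG" -> buffer=kQXM????BK??ZjbjbG?
Fragment 6: offset=10 data="So" -> buffer=kQXM????BKSoZjbjbG?
Fragment 7: offset=4 data="bdyL" -> buffer=kQXMbdyLBKSoZjbjbG?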